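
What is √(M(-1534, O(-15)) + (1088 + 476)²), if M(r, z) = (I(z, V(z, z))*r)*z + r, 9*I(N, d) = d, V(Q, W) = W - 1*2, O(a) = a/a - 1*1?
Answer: 3*√271618 ≈ 1563.5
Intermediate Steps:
O(a) = 0 (O(a) = 1 - 1 = 0)
V(Q, W) = -2 + W (V(Q, W) = W - 2 = -2 + W)
I(N, d) = d/9
M(r, z) = r + r*z*(-2/9 + z/9) (M(r, z) = (((-2 + z)/9)*r)*z + r = ((-2/9 + z/9)*r)*z + r = (r*(-2/9 + z/9))*z + r = r*z*(-2/9 + z/9) + r = r + r*z*(-2/9 + z/9))
√(M(-1534, O(-15)) + (1088 + 476)²) = √((⅑)*(-1534)*(9 + 0*(-2 + 0)) + (1088 + 476)²) = √((⅑)*(-1534)*(9 + 0*(-2)) + 1564²) = √((⅑)*(-1534)*(9 + 0) + 2446096) = √((⅑)*(-1534)*9 + 2446096) = √(-1534 + 2446096) = √2444562 = 3*√271618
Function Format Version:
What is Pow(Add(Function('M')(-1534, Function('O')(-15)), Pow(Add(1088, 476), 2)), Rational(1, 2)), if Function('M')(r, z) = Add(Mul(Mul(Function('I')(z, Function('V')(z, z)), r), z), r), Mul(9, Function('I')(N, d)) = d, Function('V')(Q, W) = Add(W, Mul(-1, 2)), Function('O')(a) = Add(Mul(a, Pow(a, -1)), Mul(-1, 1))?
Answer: Mul(3, Pow(271618, Rational(1, 2))) ≈ 1563.5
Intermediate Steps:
Function('O')(a) = 0 (Function('O')(a) = Add(1, -1) = 0)
Function('V')(Q, W) = Add(-2, W) (Function('V')(Q, W) = Add(W, -2) = Add(-2, W))
Function('I')(N, d) = Mul(Rational(1, 9), d)
Function('M')(r, z) = Add(r, Mul(r, z, Add(Rational(-2, 9), Mul(Rational(1, 9), z)))) (Function('M')(r, z) = Add(Mul(Mul(Mul(Rational(1, 9), Add(-2, z)), r), z), r) = Add(Mul(Mul(Add(Rational(-2, 9), Mul(Rational(1, 9), z)), r), z), r) = Add(Mul(Mul(r, Add(Rational(-2, 9), Mul(Rational(1, 9), z))), z), r) = Add(Mul(r, z, Add(Rational(-2, 9), Mul(Rational(1, 9), z))), r) = Add(r, Mul(r, z, Add(Rational(-2, 9), Mul(Rational(1, 9), z)))))
Pow(Add(Function('M')(-1534, Function('O')(-15)), Pow(Add(1088, 476), 2)), Rational(1, 2)) = Pow(Add(Mul(Rational(1, 9), -1534, Add(9, Mul(0, Add(-2, 0)))), Pow(Add(1088, 476), 2)), Rational(1, 2)) = Pow(Add(Mul(Rational(1, 9), -1534, Add(9, Mul(0, -2))), Pow(1564, 2)), Rational(1, 2)) = Pow(Add(Mul(Rational(1, 9), -1534, Add(9, 0)), 2446096), Rational(1, 2)) = Pow(Add(Mul(Rational(1, 9), -1534, 9), 2446096), Rational(1, 2)) = Pow(Add(-1534, 2446096), Rational(1, 2)) = Pow(2444562, Rational(1, 2)) = Mul(3, Pow(271618, Rational(1, 2)))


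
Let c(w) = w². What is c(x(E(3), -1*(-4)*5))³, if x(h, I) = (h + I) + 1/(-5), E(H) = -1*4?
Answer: 243087455521/15625 ≈ 1.5558e+7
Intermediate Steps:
E(H) = -4
x(h, I) = -⅕ + I + h (x(h, I) = (I + h) - ⅕ = -⅕ + I + h)
c(x(E(3), -1*(-4)*5))³ = ((-⅕ - 1*(-4)*5 - 4)²)³ = ((-⅕ + 4*5 - 4)²)³ = ((-⅕ + 20 - 4)²)³ = ((79/5)²)³ = (6241/25)³ = 243087455521/15625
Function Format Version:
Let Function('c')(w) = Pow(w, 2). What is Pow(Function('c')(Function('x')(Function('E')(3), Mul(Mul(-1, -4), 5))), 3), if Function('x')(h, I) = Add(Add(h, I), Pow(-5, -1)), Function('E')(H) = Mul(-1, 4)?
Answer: Rational(243087455521, 15625) ≈ 1.5558e+7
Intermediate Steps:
Function('E')(H) = -4
Function('x')(h, I) = Add(Rational(-1, 5), I, h) (Function('x')(h, I) = Add(Add(I, h), Rational(-1, 5)) = Add(Rational(-1, 5), I, h))
Pow(Function('c')(Function('x')(Function('E')(3), Mul(Mul(-1, -4), 5))), 3) = Pow(Pow(Add(Rational(-1, 5), Mul(Mul(-1, -4), 5), -4), 2), 3) = Pow(Pow(Add(Rational(-1, 5), Mul(4, 5), -4), 2), 3) = Pow(Pow(Add(Rational(-1, 5), 20, -4), 2), 3) = Pow(Pow(Rational(79, 5), 2), 3) = Pow(Rational(6241, 25), 3) = Rational(243087455521, 15625)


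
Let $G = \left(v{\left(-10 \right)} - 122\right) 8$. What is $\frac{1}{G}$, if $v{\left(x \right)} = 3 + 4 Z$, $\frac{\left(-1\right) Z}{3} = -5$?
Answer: $- \frac{1}{472} \approx -0.0021186$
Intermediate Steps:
$Z = 15$ ($Z = \left(-3\right) \left(-5\right) = 15$)
$v{\left(x \right)} = 63$ ($v{\left(x \right)} = 3 + 4 \cdot 15 = 3 + 60 = 63$)
$G = -472$ ($G = \left(63 - 122\right) 8 = \left(-59\right) 8 = -472$)
$\frac{1}{G} = \frac{1}{-472} = - \frac{1}{472}$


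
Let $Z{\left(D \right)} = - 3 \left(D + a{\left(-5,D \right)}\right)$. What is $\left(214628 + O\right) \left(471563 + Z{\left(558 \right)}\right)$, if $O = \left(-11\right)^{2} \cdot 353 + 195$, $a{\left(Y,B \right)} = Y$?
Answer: $121017196544$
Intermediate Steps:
$Z{\left(D \right)} = 15 - 3 D$ ($Z{\left(D \right)} = - 3 \left(D - 5\right) = - 3 \left(-5 + D\right) = 15 - 3 D$)
$O = 42908$ ($O = 121 \cdot 353 + 195 = 42713 + 195 = 42908$)
$\left(214628 + O\right) \left(471563 + Z{\left(558 \right)}\right) = \left(214628 + 42908\right) \left(471563 + \left(15 - 1674\right)\right) = 257536 \left(471563 + \left(15 - 1674\right)\right) = 257536 \left(471563 - 1659\right) = 257536 \cdot 469904 = 121017196544$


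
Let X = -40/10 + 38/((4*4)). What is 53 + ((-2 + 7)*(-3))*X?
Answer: 619/8 ≈ 77.375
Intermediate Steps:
X = -13/8 (X = -40*⅒ + 38/16 = -4 + 38*(1/16) = -4 + 19/8 = -13/8 ≈ -1.6250)
53 + ((-2 + 7)*(-3))*X = 53 + ((-2 + 7)*(-3))*(-13/8) = 53 + (5*(-3))*(-13/8) = 53 - 15*(-13/8) = 53 + 195/8 = 619/8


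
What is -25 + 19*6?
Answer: 89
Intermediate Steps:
-25 + 19*6 = -25 + 114 = 89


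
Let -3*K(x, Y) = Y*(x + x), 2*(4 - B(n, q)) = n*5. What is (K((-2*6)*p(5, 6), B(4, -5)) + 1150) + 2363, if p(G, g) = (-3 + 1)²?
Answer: 3321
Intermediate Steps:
B(n, q) = 4 - 5*n/2 (B(n, q) = 4 - n*5/2 = 4 - 5*n/2)
p(G, g) = 4 (p(G, g) = (-2)² = 4)
K(x, Y) = -2*Y*x/3 (K(x, Y) = -Y*(x + x)/3 = -Y*2*x/3 = -2*Y*x/3)
(K((-2*6)*p(5, 6), B(4, -5)) + 1150) + 2363 = (-2*(4 - 5/2*4)*-2*6*4/3 + 1150) + 2363 = (-2*(4 - 10)*(-12*4)/3 + 1150) + 2363 = (-⅔*(-6)*(-48) + 1150) + 2363 = (-192 + 1150) + 2363 = 958 + 2363 = 3321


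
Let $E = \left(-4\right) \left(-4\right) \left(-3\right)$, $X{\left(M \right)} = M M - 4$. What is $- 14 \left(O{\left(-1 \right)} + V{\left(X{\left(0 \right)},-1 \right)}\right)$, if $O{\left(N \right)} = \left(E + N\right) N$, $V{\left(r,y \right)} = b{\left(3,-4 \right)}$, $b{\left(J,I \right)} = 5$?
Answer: $-756$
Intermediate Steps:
$X{\left(M \right)} = -4 + M^{2}$ ($X{\left(M \right)} = M^{2} - 4 = -4 + M^{2}$)
$E = -48$ ($E = 16 \left(-3\right) = -48$)
$V{\left(r,y \right)} = 5$
$O{\left(N \right)} = N \left(-48 + N\right)$ ($O{\left(N \right)} = \left(-48 + N\right) N = N \left(-48 + N\right)$)
$- 14 \left(O{\left(-1 \right)} + V{\left(X{\left(0 \right)},-1 \right)}\right) = - 14 \left(- (-48 - 1) + 5\right) = - 14 \left(\left(-1\right) \left(-49\right) + 5\right) = - 14 \left(49 + 5\right) = \left(-14\right) 54 = -756$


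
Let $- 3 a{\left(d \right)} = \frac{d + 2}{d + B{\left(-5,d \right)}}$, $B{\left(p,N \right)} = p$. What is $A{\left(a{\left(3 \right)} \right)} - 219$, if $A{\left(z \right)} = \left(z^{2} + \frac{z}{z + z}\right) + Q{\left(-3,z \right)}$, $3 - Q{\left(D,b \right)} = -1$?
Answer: $- \frac{7697}{36} \approx -213.81$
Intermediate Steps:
$Q{\left(D,b \right)} = 4$ ($Q{\left(D,b \right)} = 3 - -1 = 3 + 1 = 4$)
$a{\left(d \right)} = - \frac{2 + d}{3 \left(-5 + d\right)}$ ($a{\left(d \right)} = - \frac{\left(d + 2\right) \frac{1}{d - 5}}{3} = - \frac{\left(2 + d\right) \frac{1}{-5 + d}}{3} = - \frac{\frac{1}{-5 + d} \left(2 + d\right)}{3} = - \frac{2 + d}{3 \left(-5 + d\right)}$)
$A{\left(z \right)} = \frac{9}{2} + z^{2}$ ($A{\left(z \right)} = \left(z^{2} + \frac{z}{z + z}\right) + 4 = \left(z^{2} + \frac{z}{2 z}\right) + 4 = \left(z^{2} + \frac{1}{2 z} z\right) + 4 = \left(z^{2} + \frac{1}{2}\right) + 4 = \left(\frac{1}{2} + z^{2}\right) + 4 = \frac{9}{2} + z^{2}$)
$A{\left(a{\left(3 \right)} \right)} - 219 = \left(\frac{9}{2} + \left(\frac{-2 - 3}{3 \left(-5 + 3\right)}\right)^{2}\right) - 219 = \left(\frac{9}{2} + \left(\frac{-2 - 3}{3 \left(-2\right)}\right)^{2}\right) + \left(-747 + 528\right) = \left(\frac{9}{2} + \left(\frac{1}{3} \left(- \frac{1}{2}\right) \left(-5\right)\right)^{2}\right) - 219 = \left(\frac{9}{2} + \left(\frac{5}{6}\right)^{2}\right) - 219 = \left(\frac{9}{2} + \frac{25}{36}\right) - 219 = \frac{187}{36} - 219 = - \frac{7697}{36}$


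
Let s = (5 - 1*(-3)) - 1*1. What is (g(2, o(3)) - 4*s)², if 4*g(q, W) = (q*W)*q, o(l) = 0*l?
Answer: 784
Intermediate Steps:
o(l) = 0
g(q, W) = W*q²/4 (g(q, W) = ((q*W)*q)/4 = ((W*q)*q)/4 = (W*q²)/4 = W*q²/4)
s = 7 (s = (5 + 3) - 1 = 8 - 1 = 7)
(g(2, o(3)) - 4*s)² = ((¼)*0*2² - 4*7)² = ((¼)*0*4 - 28)² = (0 - 28)² = (-28)² = 784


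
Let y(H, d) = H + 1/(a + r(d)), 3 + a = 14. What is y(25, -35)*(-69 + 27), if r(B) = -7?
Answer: -2121/2 ≈ -1060.5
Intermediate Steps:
a = 11 (a = -3 + 14 = 11)
y(H, d) = ¼ + H (y(H, d) = H + 1/(11 - 7) = H + 1/4 = H + ¼ = ¼ + H)
y(25, -35)*(-69 + 27) = (¼ + 25)*(-69 + 27) = (101/4)*(-42) = -2121/2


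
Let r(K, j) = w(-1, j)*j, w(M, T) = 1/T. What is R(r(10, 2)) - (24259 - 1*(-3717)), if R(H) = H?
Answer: -27975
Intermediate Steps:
r(K, j) = 1 (r(K, j) = j/j = 1)
R(r(10, 2)) - (24259 - 1*(-3717)) = 1 - (24259 - 1*(-3717)) = 1 - (24259 + 3717) = 1 - 1*27976 = 1 - 27976 = -27975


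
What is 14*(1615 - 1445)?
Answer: 2380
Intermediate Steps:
14*(1615 - 1445) = 14*170 = 2380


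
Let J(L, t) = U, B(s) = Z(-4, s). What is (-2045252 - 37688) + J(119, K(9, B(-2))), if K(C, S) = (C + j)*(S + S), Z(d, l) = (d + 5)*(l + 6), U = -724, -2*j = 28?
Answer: -2083664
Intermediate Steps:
j = -14 (j = -½*28 = -14)
Z(d, l) = (5 + d)*(6 + l)
B(s) = 6 + s (B(s) = 30 + 5*s + 6*(-4) - 4*s = 30 + 5*s - 24 - 4*s = 6 + s)
K(C, S) = 2*S*(-14 + C) (K(C, S) = (C - 14)*(S + S) = (-14 + C)*(2*S) = 2*S*(-14 + C))
J(L, t) = -724
(-2045252 - 37688) + J(119, K(9, B(-2))) = (-2045252 - 37688) - 724 = -2082940 - 724 = -2083664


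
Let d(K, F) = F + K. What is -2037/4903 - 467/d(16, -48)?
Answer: 2224517/156896 ≈ 14.178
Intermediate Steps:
-2037/4903 - 467/d(16, -48) = -2037/4903 - 467/(-48 + 16) = -2037*1/4903 - 467/(-32) = -2037/4903 - 467*(-1/32) = -2037/4903 + 467/32 = 2224517/156896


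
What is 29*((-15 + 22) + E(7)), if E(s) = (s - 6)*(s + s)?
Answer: 609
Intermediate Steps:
E(s) = 2*s*(-6 + s) (E(s) = (-6 + s)*(2*s) = 2*s*(-6 + s))
29*((-15 + 22) + E(7)) = 29*((-15 + 22) + 2*7*(-6 + 7)) = 29*(7 + 2*7*1) = 29*(7 + 14) = 29*21 = 609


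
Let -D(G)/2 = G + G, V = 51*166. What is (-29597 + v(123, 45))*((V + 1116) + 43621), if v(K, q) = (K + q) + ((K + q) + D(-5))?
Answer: -1555708923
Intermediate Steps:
V = 8466
D(G) = -4*G (D(G) = -2*(G + G) = -4*G)
v(K, q) = 20 + 2*K + 2*q (v(K, q) = (K + q) + ((K + q) - 4*(-5)) = (K + q) + ((K + q) + 20) = (K + q) + (20 + K + q) = 20 + 2*K + 2*q)
(-29597 + v(123, 45))*((V + 1116) + 43621) = (-29597 + (20 + 2*123 + 2*45))*((8466 + 1116) + 43621) = (-29597 + (20 + 246 + 90))*(9582 + 43621) = (-29597 + 356)*53203 = -29241*53203 = -1555708923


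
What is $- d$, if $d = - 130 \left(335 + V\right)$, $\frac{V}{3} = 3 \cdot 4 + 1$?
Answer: $48620$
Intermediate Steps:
$V = 39$ ($V = 3 \left(3 \cdot 4 + 1\right) = 3 \left(12 + 1\right) = 3 \cdot 13 = 39$)
$d = -48620$ ($d = - 130 \left(335 + 39\right) = \left(-130\right) 374 = -48620$)
$- d = \left(-1\right) \left(-48620\right) = 48620$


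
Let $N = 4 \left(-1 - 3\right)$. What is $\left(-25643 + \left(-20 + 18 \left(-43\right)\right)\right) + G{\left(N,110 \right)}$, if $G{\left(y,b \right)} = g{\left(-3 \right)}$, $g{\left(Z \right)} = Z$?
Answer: $-26440$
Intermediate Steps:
$N = -16$ ($N = 4 \left(-4\right) = -16$)
$G{\left(y,b \right)} = -3$
$\left(-25643 + \left(-20 + 18 \left(-43\right)\right)\right) + G{\left(N,110 \right)} = \left(-25643 + \left(-20 + 18 \left(-43\right)\right)\right) - 3 = \left(-25643 - 794\right) - 3 = -26437 - 3 = -26440$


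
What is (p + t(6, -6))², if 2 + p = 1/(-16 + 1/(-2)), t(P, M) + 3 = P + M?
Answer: 27889/1089 ≈ 25.610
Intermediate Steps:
t(P, M) = -3 + M + P (t(P, M) = -3 + (P + M) = -3 + (M + P) = -3 + M + P)
p = -68/33 (p = -2 + 1/(-16 + 1/(-2)) = -2 + 1/(-16 - ½) = -2 + 1/(-33/2) = -2 - 2/33 = -68/33 ≈ -2.0606)
(p + t(6, -6))² = (-68/33 + (-3 - 6 + 6))² = (-68/33 - 3)² = (-167/33)² = 27889/1089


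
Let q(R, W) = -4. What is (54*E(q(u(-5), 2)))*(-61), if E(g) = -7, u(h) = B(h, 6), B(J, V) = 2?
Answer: 23058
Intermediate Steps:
u(h) = 2
(54*E(q(u(-5), 2)))*(-61) = (54*(-7))*(-61) = -378*(-61) = 23058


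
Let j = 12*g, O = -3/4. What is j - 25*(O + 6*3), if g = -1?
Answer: -1773/4 ≈ -443.25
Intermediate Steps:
O = -3/4 (O = -3*1/4 = -3/4 ≈ -0.75000)
j = -12 (j = 12*(-1) = -12)
j - 25*(O + 6*3) = -12 - 25*(-3/4 + 6*3) = -12 - 25*(-3/4 + 18) = -12 - 25*69/4 = -12 - 1725/4 = -1773/4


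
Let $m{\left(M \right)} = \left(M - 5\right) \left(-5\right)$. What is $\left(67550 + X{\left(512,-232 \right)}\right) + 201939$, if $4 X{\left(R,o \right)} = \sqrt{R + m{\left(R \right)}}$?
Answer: $269489 + \frac{17 i \sqrt{7}}{4} \approx 2.6949 \cdot 10^{5} + 11.244 i$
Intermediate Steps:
$m{\left(M \right)} = 25 - 5 M$ ($m{\left(M \right)} = \left(-5 + M\right) \left(-5\right) = 25 - 5 M$)
$X{\left(R,o \right)} = \frac{\sqrt{25 - 4 R}}{4}$ ($X{\left(R,o \right)} = \frac{\sqrt{R - \left(-25 + 5 R\right)}}{4} = \frac{\sqrt{25 - 4 R}}{4}$)
$\left(67550 + X{\left(512,-232 \right)}\right) + 201939 = \left(67550 + \frac{\sqrt{25 - 2048}}{4}\right) + 201939 = \left(67550 + \frac{\sqrt{-2023}}{4}\right) + 201939 = \left(67550 + \frac{17 i \sqrt{7}}{4}\right) + 201939 = 269489 + \frac{17 i \sqrt{7}}{4}$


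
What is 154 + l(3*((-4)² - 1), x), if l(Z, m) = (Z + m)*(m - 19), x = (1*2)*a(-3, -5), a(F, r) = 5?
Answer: -341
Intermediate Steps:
x = 10 (x = (1*2)*5 = 2*5 = 10)
l(Z, m) = (-19 + m)*(Z + m) (l(Z, m) = (Z + m)*(-19 + m) = (-19 + m)*(Z + m))
154 + l(3*((-4)² - 1), x) = 154 + (10² - 57*((-4)² - 1) - 19*10 + (3*((-4)² - 1))*10) = 154 + (100 - 57*(16 - 1) - 190 + (3*(16 - 1))*10) = 154 + (100 - 57*15 - 190 + (3*15)*10) = 154 + (100 - 19*45 - 190 + 45*10) = 154 + (100 - 855 - 190 + 450) = 154 - 495 = -341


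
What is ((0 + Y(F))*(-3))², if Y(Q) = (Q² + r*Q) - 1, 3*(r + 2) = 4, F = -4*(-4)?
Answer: 537289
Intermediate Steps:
F = 16
r = -⅔ (r = -2 + (⅓)*4 = -2 + 4/3 = -⅔ ≈ -0.66667)
Y(Q) = -1 + Q² - 2*Q/3 (Y(Q) = (Q² - 2*Q/3) - 1 = -1 + Q² - 2*Q/3)
((0 + Y(F))*(-3))² = ((0 + (-1 + 16² - ⅔*16))*(-3))² = ((0 + (-1 + 256 - 32/3))*(-3))² = ((0 + 733/3)*(-3))² = ((733/3)*(-3))² = (-733)² = 537289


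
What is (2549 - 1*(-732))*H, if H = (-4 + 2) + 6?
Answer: 13124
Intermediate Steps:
H = 4 (H = -2 + 6 = 4)
(2549 - 1*(-732))*H = (2549 - 1*(-732))*4 = (2549 + 732)*4 = 3281*4 = 13124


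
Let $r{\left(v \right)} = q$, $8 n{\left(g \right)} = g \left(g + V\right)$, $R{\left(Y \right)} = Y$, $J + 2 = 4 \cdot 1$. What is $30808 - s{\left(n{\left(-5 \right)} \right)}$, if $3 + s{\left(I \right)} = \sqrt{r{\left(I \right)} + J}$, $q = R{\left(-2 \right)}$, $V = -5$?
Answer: $30811$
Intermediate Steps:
$J = 2$ ($J = -2 + 4 \cdot 1 = -2 + 4 = 2$)
$q = -2$
$n{\left(g \right)} = \frac{g \left(-5 + g\right)}{8}$ ($n{\left(g \right)} = \frac{g \left(g - 5\right)}{8} = \frac{g \left(-5 + g\right)}{8}$)
$r{\left(v \right)} = -2$
$s{\left(I \right)} = -3$ ($s{\left(I \right)} = -3 + \sqrt{-2 + 2} = -3 + \sqrt{0} = -3 + 0 = -3$)
$30808 - s{\left(n{\left(-5 \right)} \right)} = 30808 - -3 = 30808 + 3 = 30811$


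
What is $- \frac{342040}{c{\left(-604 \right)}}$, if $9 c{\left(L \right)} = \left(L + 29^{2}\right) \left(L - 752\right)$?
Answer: $\frac{85510}{8927} \approx 9.5788$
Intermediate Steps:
$c{\left(L \right)} = \frac{\left(-752 + L\right) \left(841 + L\right)}{9}$ ($c{\left(L \right)} = \frac{\left(L + 29^{2}\right) \left(L - 752\right)}{9} = \frac{\left(L + 841\right) \left(-752 + L\right)}{9} = \frac{\left(841 + L\right) \left(-752 + L\right)}{9} = \frac{\left(-752 + L\right) \left(841 + L\right)}{9}$)
$- \frac{342040}{c{\left(-604 \right)}} = - \frac{342040}{- \frac{632432}{9} + \frac{\left(-604\right)^{2}}{9} + \frac{89}{9} \left(-604\right)} = - \frac{342040}{- \frac{632432}{9} + \frac{1}{9} \cdot 364816 - \frac{53756}{9}} = - \frac{342040}{- \frac{632432}{9} + \frac{364816}{9} - \frac{53756}{9}} = - \frac{342040}{-35708} = \left(-342040\right) \left(- \frac{1}{35708}\right) = \frac{85510}{8927}$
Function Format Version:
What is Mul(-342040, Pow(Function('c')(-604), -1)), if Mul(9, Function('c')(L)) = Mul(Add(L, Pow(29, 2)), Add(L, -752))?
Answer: Rational(85510, 8927) ≈ 9.5788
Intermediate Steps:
Function('c')(L) = Mul(Rational(1, 9), Add(-752, L), Add(841, L)) (Function('c')(L) = Mul(Rational(1, 9), Mul(Add(L, Pow(29, 2)), Add(L, -752))) = Mul(Rational(1, 9), Mul(Add(L, 841), Add(-752, L))) = Mul(Rational(1, 9), Mul(Add(841, L), Add(-752, L))) = Mul(Rational(1, 9), Mul(Add(-752, L), Add(841, L))) = Mul(Rational(1, 9), Add(-752, L), Add(841, L)))
Mul(-342040, Pow(Function('c')(-604), -1)) = Mul(-342040, Pow(Add(Rational(-632432, 9), Mul(Rational(1, 9), Pow(-604, 2)), Mul(Rational(89, 9), -604)), -1)) = Mul(-342040, Pow(Add(Rational(-632432, 9), Mul(Rational(1, 9), 364816), Rational(-53756, 9)), -1)) = Mul(-342040, Pow(Add(Rational(-632432, 9), Rational(364816, 9), Rational(-53756, 9)), -1)) = Mul(-342040, Pow(-35708, -1)) = Mul(-342040, Rational(-1, 35708)) = Rational(85510, 8927)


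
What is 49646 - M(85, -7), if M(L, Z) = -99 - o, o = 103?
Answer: 49848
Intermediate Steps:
M(L, Z) = -202 (M(L, Z) = -99 - 1*103 = -99 - 103 = -202)
49646 - M(85, -7) = 49646 - 1*(-202) = 49646 + 202 = 49848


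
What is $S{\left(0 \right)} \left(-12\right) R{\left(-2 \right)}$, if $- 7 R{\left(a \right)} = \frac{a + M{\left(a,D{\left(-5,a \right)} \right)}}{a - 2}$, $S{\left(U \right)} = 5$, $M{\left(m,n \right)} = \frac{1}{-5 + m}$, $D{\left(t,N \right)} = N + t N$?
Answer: $\frac{225}{49} \approx 4.5918$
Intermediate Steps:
$D{\left(t,N \right)} = N + N t$
$R{\left(a \right)} = - \frac{a + \frac{1}{-5 + a}}{7 \left(-2 + a\right)}$ ($R{\left(a \right)} = - \frac{\left(a + \frac{1}{-5 + a}\right) \frac{1}{a - 2}}{7} = - \frac{\left(a + \frac{1}{-5 + a}\right) \frac{1}{-2 + a}}{7} = - \frac{\frac{1}{-2 + a} \left(a + \frac{1}{-5 + a}\right)}{7} = - \frac{a + \frac{1}{-5 + a}}{7 \left(-2 + a\right)}$)
$S{\left(0 \right)} \left(-12\right) R{\left(-2 \right)} = 5 \left(-12\right) \frac{-1 - - 2 \left(-5 - 2\right)}{7 \left(-5 - 2\right) \left(-2 - 2\right)} = - 60 \frac{-1 - \left(-2\right) \left(-7\right)}{7 \left(-7\right) \left(-4\right)} = - 60 \cdot \frac{1}{7} \left(- \frac{1}{7}\right) \left(- \frac{1}{4}\right) \left(-1 - 14\right) = - 60 \cdot \frac{1}{7} \left(- \frac{1}{7}\right) \left(- \frac{1}{4}\right) \left(-15\right) = \left(-60\right) \left(- \frac{15}{196}\right) = \frac{225}{49}$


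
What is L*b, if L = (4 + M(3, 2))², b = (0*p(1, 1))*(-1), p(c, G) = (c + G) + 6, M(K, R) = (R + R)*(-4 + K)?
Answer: 0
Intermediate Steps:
M(K, R) = 2*R*(-4 + K) (M(K, R) = (2*R)*(-4 + K) = 2*R*(-4 + K))
p(c, G) = 6 + G + c (p(c, G) = (G + c) + 6 = 6 + G + c)
b = 0 (b = (0*(6 + 1 + 1))*(-1) = (0*8)*(-1) = 0*(-1) = 0)
L = 0 (L = (4 + 2*2*(-4 + 3))² = (4 + 2*2*(-1))² = (4 - 4)² = 0² = 0)
L*b = 0*0 = 0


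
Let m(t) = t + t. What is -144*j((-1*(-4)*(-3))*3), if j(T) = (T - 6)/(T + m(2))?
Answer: -189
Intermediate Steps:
m(t) = 2*t
j(T) = (-6 + T)/(4 + T) (j(T) = (T - 6)/(T + 2*2) = (-6 + T)/(T + 4) = (-6 + T)/(4 + T))
-144*j((-1*(-4)*(-3))*3) = -144*(-6 + (-1*(-4)*(-3))*3)/(4 + (-1*(-4)*(-3))*3) = -144*(-6 + (4*(-3))*3)/(4 + (4*(-3))*3) = -144*(-6 - 12*3)/(4 - 12*3) = -144*(-6 - 36)/(4 - 36) = -144*(-42)/(-32) = -(-9)*(-42)/2 = -144*21/16 = -189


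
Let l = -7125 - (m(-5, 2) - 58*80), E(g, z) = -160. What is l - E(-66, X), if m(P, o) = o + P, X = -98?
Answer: -2322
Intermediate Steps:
m(P, o) = P + o
l = -2482 (l = -7125 - ((-5 + 2) - 58*80) = -7125 - (-3 - 4640) = -7125 - 1*(-4643) = -7125 + 4643 = -2482)
l - E(-66, X) = -2482 - 1*(-160) = -2482 + 160 = -2322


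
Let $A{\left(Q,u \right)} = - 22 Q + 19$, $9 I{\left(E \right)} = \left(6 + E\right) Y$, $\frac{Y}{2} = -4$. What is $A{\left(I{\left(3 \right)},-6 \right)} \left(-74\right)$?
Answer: $-14430$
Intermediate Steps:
$Y = -8$ ($Y = 2 \left(-4\right) = -8$)
$I{\left(E \right)} = - \frac{16}{3} - \frac{8 E}{9}$ ($I{\left(E \right)} = \frac{\left(6 + E\right) \left(-8\right)}{9} = \frac{-48 - 8 E}{9} = - \frac{16}{3} - \frac{8 E}{9}$)
$A{\left(Q,u \right)} = 19 - 22 Q$
$A{\left(I{\left(3 \right)},-6 \right)} \left(-74\right) = \left(19 - 22 \left(- \frac{16}{3} - \frac{8}{3}\right)\right) \left(-74\right) = \left(19 - -176\right) \left(-74\right) = \left(19 + 176\right) \left(-74\right) = 195 \left(-74\right) = -14430$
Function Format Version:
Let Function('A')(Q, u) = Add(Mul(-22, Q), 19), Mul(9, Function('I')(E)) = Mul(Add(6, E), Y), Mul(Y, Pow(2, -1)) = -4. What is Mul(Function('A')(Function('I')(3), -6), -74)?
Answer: -14430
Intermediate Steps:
Y = -8 (Y = Mul(2, -4) = -8)
Function('I')(E) = Add(Rational(-16, 3), Mul(Rational(-8, 9), E)) (Function('I')(E) = Mul(Rational(1, 9), Mul(Add(6, E), -8)) = Mul(Rational(1, 9), Add(-48, Mul(-8, E))) = Add(Rational(-16, 3), Mul(Rational(-8, 9), E)))
Function('A')(Q, u) = Add(19, Mul(-22, Q))
Mul(Function('A')(Function('I')(3), -6), -74) = Mul(Add(19, Mul(-22, Add(Rational(-16, 3), Mul(Rational(-8, 9), 3)))), -74) = Mul(Add(19, Mul(-22, Add(Rational(-16, 3), Rational(-8, 3)))), -74) = Mul(Add(19, Mul(-22, -8)), -74) = Mul(Add(19, 176), -74) = Mul(195, -74) = -14430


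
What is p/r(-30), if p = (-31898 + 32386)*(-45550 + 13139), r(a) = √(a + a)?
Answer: 7908284*I*√15/15 ≈ 2.0419e+6*I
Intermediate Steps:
r(a) = √2*√a (r(a) = √(2*a) = √2*√a)
p = -15816568 (p = 488*(-32411) = -15816568)
p/r(-30) = -15816568*(-I*√15/30) = -(-7908284)*I*√15/15 = 7908284*I*√15/15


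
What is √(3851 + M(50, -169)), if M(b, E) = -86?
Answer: √3765 ≈ 61.360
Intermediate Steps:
√(3851 + M(50, -169)) = √(3851 - 86) = √3765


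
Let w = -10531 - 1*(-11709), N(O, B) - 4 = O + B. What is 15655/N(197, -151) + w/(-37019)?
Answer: 115894709/370190 ≈ 313.07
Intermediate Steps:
N(O, B) = 4 + B + O (N(O, B) = 4 + (O + B) = 4 + (B + O) = 4 + B + O)
w = 1178 (w = -10531 + 11709 = 1178)
15655/N(197, -151) + w/(-37019) = 15655/(4 - 151 + 197) + 1178/(-37019) = 15655/50 + 1178*(-1/37019) = 15655*(1/50) - 1178/37019 = 3131/10 - 1178/37019 = 115894709/370190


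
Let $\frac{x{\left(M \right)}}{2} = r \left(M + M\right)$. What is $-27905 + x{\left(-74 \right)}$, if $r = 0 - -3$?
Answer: $-28793$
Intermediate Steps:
$r = 3$ ($r = 0 + 3 = 3$)
$x{\left(M \right)} = 12 M$ ($x{\left(M \right)} = 2 \cdot 3 \left(M + M\right) = 2 \cdot 3 \cdot 2 M = 2 \cdot 6 M = 12 M$)
$-27905 + x{\left(-74 \right)} = -27905 + 12 \left(-74\right) = -27905 - 888 = -28793$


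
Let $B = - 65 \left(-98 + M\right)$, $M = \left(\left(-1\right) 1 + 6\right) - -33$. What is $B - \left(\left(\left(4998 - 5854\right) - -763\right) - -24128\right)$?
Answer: $-20135$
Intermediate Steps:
$M = 38$ ($M = \left(-1 + 6\right) + 33 = 5 + 33 = 38$)
$B = 3900$ ($B = - 65 \left(-98 + 38\right) = \left(-65\right) \left(-60\right) = 3900$)
$B - \left(\left(\left(4998 - 5854\right) - -763\right) - -24128\right) = 3900 - \left(\left(\left(4998 - 5854\right) - -763\right) - -24128\right) = 3900 - \left(\left(\left(4998 - 5854\right) + 763\right) + 24128\right) = 3900 - \left(\left(-856 + 763\right) + 24128\right) = 3900 - \left(-93 + 24128\right) = 3900 - 24035 = -20135$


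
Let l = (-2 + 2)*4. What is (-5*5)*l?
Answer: 0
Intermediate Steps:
l = 0 (l = 0*4 = 0)
(-5*5)*l = -5*5*0 = -25*0 = 0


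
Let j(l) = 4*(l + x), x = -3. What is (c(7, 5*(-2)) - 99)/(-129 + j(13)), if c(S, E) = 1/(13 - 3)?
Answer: 989/890 ≈ 1.1112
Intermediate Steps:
c(S, E) = ⅒ (c(S, E) = 1/10 = ⅒)
j(l) = -12 + 4*l (j(l) = 4*(l - 3) = 4*(-3 + l) = -12 + 4*l)
(c(7, 5*(-2)) - 99)/(-129 + j(13)) = (⅒ - 99)/(-129 + (-12 + 4*13)) = -989/10/(-129 + (-12 + 52)) = -989/10/(-129 + 40) = -989/10/(-89) = -1/89*(-989/10) = 989/890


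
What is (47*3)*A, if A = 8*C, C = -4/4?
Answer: -1128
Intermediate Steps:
C = -1 (C = -4*1/4 = -1)
A = -8 (A = 8*(-1) = -8)
(47*3)*A = (47*3)*(-8) = 141*(-8) = -1128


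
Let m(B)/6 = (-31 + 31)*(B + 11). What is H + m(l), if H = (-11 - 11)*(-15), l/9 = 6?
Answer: 330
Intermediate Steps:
l = 54 (l = 9*6 = 54)
m(B) = 0 (m(B) = 6*((-31 + 31)*(B + 11)) = 6*(0*(11 + B)) = 6*0 = 0)
H = 330 (H = -22*(-15) = 330)
H + m(l) = 330 + 0 = 330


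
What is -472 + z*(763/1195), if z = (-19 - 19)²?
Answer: 537732/1195 ≈ 449.98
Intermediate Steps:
z = 1444 (z = (-38)² = 1444)
-472 + z*(763/1195) = -472 + 1444*(763/1195) = -472 + 1101772/1195 = 537732/1195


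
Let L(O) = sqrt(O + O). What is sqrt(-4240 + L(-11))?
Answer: sqrt(-4240 + I*sqrt(22)) ≈ 0.036 + 65.115*I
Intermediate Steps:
L(O) = sqrt(2)*sqrt(O) (L(O) = sqrt(2*O) = sqrt(2)*sqrt(O))
sqrt(-4240 + L(-11)) = sqrt(-4240 + sqrt(2)*sqrt(-11)) = sqrt(-4240 + sqrt(2)*(I*sqrt(11))) = sqrt(-4240 + I*sqrt(22))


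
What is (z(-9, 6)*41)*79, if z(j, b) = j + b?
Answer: -9717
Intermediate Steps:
z(j, b) = b + j
(z(-9, 6)*41)*79 = ((6 - 9)*41)*79 = -3*41*79 = -123*79 = -9717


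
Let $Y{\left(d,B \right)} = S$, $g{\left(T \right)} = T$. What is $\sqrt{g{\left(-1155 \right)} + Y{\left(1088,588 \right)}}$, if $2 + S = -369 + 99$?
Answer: $i \sqrt{1427} \approx 37.776 i$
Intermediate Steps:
$S = -272$ ($S = -2 + \left(-369 + 99\right) = -2 - 270 = -272$)
$Y{\left(d,B \right)} = -272$
$\sqrt{g{\left(-1155 \right)} + Y{\left(1088,588 \right)}} = \sqrt{-1155 - 272} = \sqrt{-1427} = i \sqrt{1427}$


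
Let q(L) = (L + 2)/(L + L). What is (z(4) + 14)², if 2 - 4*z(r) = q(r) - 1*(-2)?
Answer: 48841/256 ≈ 190.79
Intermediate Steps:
q(L) = (2 + L)/(2*L) (q(L) = (2 + L)/((2*L)) = (2 + L)*(1/(2*L)) = (2 + L)/(2*L))
z(r) = -(2 + r)/(8*r) (z(r) = ½ - ((2 + r)/(2*r) - 1*(-2))/4 = ½ - ((2 + r)/(2*r) + 2)/4 = ½ - (2 + (2 + r)/(2*r))/4 = ½ + (-½ - (2 + r)/(8*r)) = -(2 + r)/(8*r))
(z(4) + 14)² = ((⅛)*(-2 - 1*4)/4 + 14)² = ((⅛)*(¼)*(-2 - 4) + 14)² = ((⅛)*(¼)*(-6) + 14)² = (-3/16 + 14)² = (221/16)² = 48841/256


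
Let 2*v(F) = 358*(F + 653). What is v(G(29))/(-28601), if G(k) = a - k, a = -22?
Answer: -107758/28601 ≈ -3.7676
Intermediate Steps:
G(k) = -22 - k
v(F) = 116887 + 179*F (v(F) = (358*(F + 653))/2 = (358*(653 + F))/2 = (233774 + 358*F)/2 = 116887 + 179*F)
v(G(29))/(-28601) = (116887 + 179*(-22 - 1*29))/(-28601) = (116887 + 179*(-22 - 29))*(-1/28601) = (116887 + 179*(-51))*(-1/28601) = (116887 - 9129)*(-1/28601) = 107758*(-1/28601) = -107758/28601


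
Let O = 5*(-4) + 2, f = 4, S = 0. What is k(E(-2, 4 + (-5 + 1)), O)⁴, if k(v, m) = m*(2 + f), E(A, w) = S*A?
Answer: 136048896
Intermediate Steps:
E(A, w) = 0 (E(A, w) = 0*A = 0)
O = -18 (O = -20 + 2 = -18)
k(v, m) = 6*m (k(v, m) = m*(2 + 4) = m*6 = 6*m)
k(E(-2, 4 + (-5 + 1)), O)⁴ = (6*(-18))⁴ = (-108)⁴ = 136048896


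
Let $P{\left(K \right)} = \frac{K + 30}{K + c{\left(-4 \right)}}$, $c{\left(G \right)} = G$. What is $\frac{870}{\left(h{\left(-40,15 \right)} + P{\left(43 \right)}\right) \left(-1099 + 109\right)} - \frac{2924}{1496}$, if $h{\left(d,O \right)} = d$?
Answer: $- \frac{63187}{32714} \approx -1.9315$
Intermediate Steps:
$P{\left(K \right)} = \frac{30 + K}{-4 + K}$ ($P{\left(K \right)} = \frac{K + 30}{K - 4} = \frac{30 + K}{-4 + K}$)
$\frac{870}{\left(h{\left(-40,15 \right)} + P{\left(43 \right)}\right) \left(-1099 + 109\right)} - \frac{2924}{1496} = \frac{870}{\left(-40 + \frac{30 + 43}{-4 + 43}\right) \left(-1099 + 109\right)} - \frac{2924}{1496} = \frac{870}{\left(-40 + \frac{1}{39} \cdot 73\right) \left(-990\right)} - \frac{43}{22} = \frac{870}{\left(-40 + \frac{73}{39}\right) \left(-990\right)} - \frac{43}{22} = \frac{870}{\left(- \frac{1487}{39}\right) \left(-990\right)} - \frac{43}{22} = \frac{870}{\frac{490710}{13}} - \frac{43}{22} = 870 \cdot \frac{13}{490710} - \frac{43}{22} = \frac{377}{16357} - \frac{43}{22} = - \frac{63187}{32714}$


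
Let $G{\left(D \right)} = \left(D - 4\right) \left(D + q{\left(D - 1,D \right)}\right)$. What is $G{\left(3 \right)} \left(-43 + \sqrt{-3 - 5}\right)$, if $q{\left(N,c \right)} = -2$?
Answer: $43 - 2 i \sqrt{2} \approx 43.0 - 2.8284 i$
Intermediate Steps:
$G{\left(D \right)} = \left(-4 + D\right) \left(-2 + D\right)$ ($G{\left(D \right)} = \left(D - 4\right) \left(D - 2\right) = \left(-4 + D\right) \left(-2 + D\right)$)
$G{\left(3 \right)} \left(-43 + \sqrt{-3 - 5}\right) = \left(8 + 3^{2} - 18\right) \left(-43 + \sqrt{-3 - 5}\right) = \left(8 + 9 - 18\right) \left(-43 + \sqrt{-8}\right) = - (-43 + 2 i \sqrt{2}) = 43 - 2 i \sqrt{2}$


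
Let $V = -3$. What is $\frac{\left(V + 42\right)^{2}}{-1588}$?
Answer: $- \frac{1521}{1588} \approx -0.95781$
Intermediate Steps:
$\frac{\left(V + 42\right)^{2}}{-1588} = \frac{\left(-3 + 42\right)^{2}}{-1588} = 39^{2} \left(- \frac{1}{1588}\right) = 1521 \left(- \frac{1}{1588}\right) = - \frac{1521}{1588}$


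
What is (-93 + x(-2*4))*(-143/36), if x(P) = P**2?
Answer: 4147/36 ≈ 115.19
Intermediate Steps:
(-93 + x(-2*4))*(-143/36) = (-93 + (-2*4)**2)*(-143/36) = (-93 + (-8)**2)*(-143*1/36) = (-93 + 64)*(-143/36) = -29*(-143/36) = 4147/36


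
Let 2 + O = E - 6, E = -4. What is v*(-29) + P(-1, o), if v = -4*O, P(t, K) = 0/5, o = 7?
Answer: -1392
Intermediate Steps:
P(t, K) = 0 (P(t, K) = 0*(⅕) = 0)
O = -12 (O = -2 + (-4 - 6) = -2 - 10 = -12)
v = 48 (v = -4*(-12) = 48)
v*(-29) + P(-1, o) = 48*(-29) + 0 = -1392 + 0 = -1392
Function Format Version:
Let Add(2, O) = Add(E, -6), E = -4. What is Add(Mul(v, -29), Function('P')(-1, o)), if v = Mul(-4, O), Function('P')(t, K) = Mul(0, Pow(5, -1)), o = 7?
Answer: -1392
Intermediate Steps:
Function('P')(t, K) = 0 (Function('P')(t, K) = Mul(0, Rational(1, 5)) = 0)
O = -12 (O = Add(-2, Add(-4, -6)) = Add(-2, -10) = -12)
v = 48 (v = Mul(-4, -12) = 48)
Add(Mul(v, -29), Function('P')(-1, o)) = Add(Mul(48, -29), 0) = Add(-1392, 0) = -1392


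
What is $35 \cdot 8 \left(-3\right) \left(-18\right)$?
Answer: $15120$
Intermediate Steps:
$35 \cdot 8 \left(-3\right) \left(-18\right) = 35 \left(-24\right) \left(-18\right) = \left(-840\right) \left(-18\right) = 15120$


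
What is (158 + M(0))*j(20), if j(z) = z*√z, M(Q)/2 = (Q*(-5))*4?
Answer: 6320*√5 ≈ 14132.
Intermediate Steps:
M(Q) = -40*Q (M(Q) = 2*((Q*(-5))*4) = 2*(-5*Q*4) = 2*(-20*Q) = -40*Q)
j(z) = z^(3/2)
(158 + M(0))*j(20) = (158 - 40*0)*20^(3/2) = (158 + 0)*(40*√5) = 158*(40*√5) = 6320*√5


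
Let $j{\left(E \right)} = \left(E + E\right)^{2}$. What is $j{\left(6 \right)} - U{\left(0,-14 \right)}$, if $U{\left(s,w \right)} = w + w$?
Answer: $172$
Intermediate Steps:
$U{\left(s,w \right)} = 2 w$
$j{\left(E \right)} = 4 E^{2}$ ($j{\left(E \right)} = \left(2 E\right)^{2} = 4 E^{2}$)
$j{\left(6 \right)} - U{\left(0,-14 \right)} = 4 \cdot 6^{2} - 2 \left(-14\right) = 4 \cdot 36 - -28 = 144 + 28 = 172$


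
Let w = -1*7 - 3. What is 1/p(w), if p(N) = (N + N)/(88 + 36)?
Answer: -31/5 ≈ -6.2000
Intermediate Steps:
w = -10 (w = -7 - 3 = -10)
p(N) = N/62 (p(N) = (2*N)/124 = (2*N)*(1/124) = N/62)
1/p(w) = 1/((1/62)*(-10)) = 1/(-5/31) = -31/5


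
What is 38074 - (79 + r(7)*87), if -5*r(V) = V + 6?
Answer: 191106/5 ≈ 38221.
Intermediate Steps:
r(V) = -6/5 - V/5 (r(V) = -(V + 6)/5 = -(6 + V)/5 = -6/5 - V/5)
38074 - (79 + r(7)*87) = 38074 - (79 + (-6/5 - ⅕*7)*87) = 38074 - (79 + (-6/5 - 7/5)*87) = 38074 - (79 - 13/5*87) = 38074 - (79 - 1131/5) = 38074 - 1*(-736/5) = 38074 + 736/5 = 191106/5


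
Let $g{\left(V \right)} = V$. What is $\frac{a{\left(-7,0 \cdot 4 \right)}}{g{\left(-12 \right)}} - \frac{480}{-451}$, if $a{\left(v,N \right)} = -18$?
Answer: $\frac{2313}{902} \approx 2.5643$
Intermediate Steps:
$\frac{a{\left(-7,0 \cdot 4 \right)}}{g{\left(-12 \right)}} - \frac{480}{-451} = - \frac{18}{-12} - \frac{480}{-451} = \left(-18\right) \left(- \frac{1}{12}\right) - - \frac{480}{451} = \frac{3}{2} + \frac{480}{451} = \frac{2313}{902}$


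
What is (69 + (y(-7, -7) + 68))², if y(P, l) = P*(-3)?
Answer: 24964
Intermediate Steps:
y(P, l) = -3*P
(69 + (y(-7, -7) + 68))² = (69 + (-3*(-7) + 68))² = (69 + (21 + 68))² = (69 + 89)² = 158² = 24964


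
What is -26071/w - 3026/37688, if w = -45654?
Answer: 4308239/8778612 ≈ 0.49077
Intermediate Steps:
-26071/w - 3026/37688 = -26071/(-45654) - 3026/37688 = -26071*(-1/45654) - 3026*1/37688 = 26071/45654 - 1513/18844 = 4308239/8778612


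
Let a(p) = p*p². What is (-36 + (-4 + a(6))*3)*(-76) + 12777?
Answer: -32823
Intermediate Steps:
a(p) = p³
(-36 + (-4 + a(6))*3)*(-76) + 12777 = (-36 + (-4 + 6³)*3)*(-76) + 12777 = (-36 + (-4 + 216)*3)*(-76) + 12777 = (-36 + 212*3)*(-76) + 12777 = (-36 + 636)*(-76) + 12777 = 600*(-76) + 12777 = -45600 + 12777 = -32823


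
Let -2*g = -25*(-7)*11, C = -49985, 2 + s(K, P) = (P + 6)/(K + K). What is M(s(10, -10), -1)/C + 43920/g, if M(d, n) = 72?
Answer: -35126568/769769 ≈ -45.633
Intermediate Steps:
s(K, P) = -2 + (6 + P)/(2*K) (s(K, P) = -2 + (P + 6)/(K + K) = -2 + (6 + P)/((2*K)) = -2 + (6 + P)*(1/(2*K)) = -2 + (6 + P)/(2*K))
g = -1925/2 (g = -(-25*(-7))*11/2 = -175*11/2 = -1/2*1925 = -1925/2 ≈ -962.50)
M(s(10, -10), -1)/C + 43920/g = 72/(-49985) + 43920/(-1925/2) = 72*(-1/49985) + 43920*(-2/1925) = -72/49985 - 17568/385 = -35126568/769769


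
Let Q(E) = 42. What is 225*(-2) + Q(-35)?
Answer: -408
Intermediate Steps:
225*(-2) + Q(-35) = 225*(-2) + 42 = -450 + 42 = -408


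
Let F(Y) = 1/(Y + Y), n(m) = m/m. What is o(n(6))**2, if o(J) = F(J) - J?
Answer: 1/4 ≈ 0.25000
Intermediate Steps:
n(m) = 1
F(Y) = 1/(2*Y)
o(J) = 1/(2*J) - J
o(n(6))**2 = ((1/2)/1 - 1*1)**2 = ((1/2)*1 - 1)**2 = (1/2 - 1)**2 = (-1/2)**2 = 1/4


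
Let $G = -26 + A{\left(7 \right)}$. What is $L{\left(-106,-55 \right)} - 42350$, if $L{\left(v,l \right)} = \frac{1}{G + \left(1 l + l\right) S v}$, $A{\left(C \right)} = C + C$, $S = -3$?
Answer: $- \frac{1481911201}{34992} \approx -42350.0$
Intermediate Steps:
$A{\left(C \right)} = 2 C$
$G = -12$ ($G = -26 + 2 \cdot 7 = -26 + 14 = -12$)
$L{\left(v,l \right)} = \frac{1}{-12 - 6 l v}$ ($L{\left(v,l \right)} = \frac{1}{-12 + \left(1 l + l\right) \left(-3\right) v} = \frac{1}{-12 + \left(l + l\right) \left(-3\right) v} = \frac{1}{-12 + 2 l \left(-3\right) v} = \frac{1}{-12 + - 6 l v} = \frac{1}{-12 - 6 l v}$)
$L{\left(-106,-55 \right)} - 42350 = - \frac{1}{12 + 6 \left(-55\right) \left(-106\right)} - 42350 = - \frac{1}{12 + 34980} - 42350 = - \frac{1}{34992} - 42350 = - \frac{1481911201}{34992}$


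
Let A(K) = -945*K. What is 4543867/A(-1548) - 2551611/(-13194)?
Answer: 210700080481/1072276380 ≈ 196.50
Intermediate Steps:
4543867/A(-1548) - 2551611/(-13194) = 4543867/((-945*(-1548))) - 2551611/(-13194) = 4543867/1462860 - 2551611*(-1/13194) = 4543867*(1/1462860) + 850537/4398 = 4543867/1462860 + 850537/4398 = 210700080481/1072276380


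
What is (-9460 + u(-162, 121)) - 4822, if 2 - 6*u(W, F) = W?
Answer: -42764/3 ≈ -14255.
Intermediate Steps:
u(W, F) = ⅓ - W/6
(-9460 + u(-162, 121)) - 4822 = (-9460 + (⅓ - ⅙*(-162))) - 4822 = (-9460 + (⅓ + 27)) - 4822 = (-9460 + 82/3) - 4822 = -28298/3 - 4822 = -42764/3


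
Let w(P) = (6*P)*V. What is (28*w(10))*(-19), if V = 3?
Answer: -95760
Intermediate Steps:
w(P) = 18*P (w(P) = (6*P)*3 = 18*P)
(28*w(10))*(-19) = (28*(18*10))*(-19) = (28*180)*(-19) = 5040*(-19) = -95760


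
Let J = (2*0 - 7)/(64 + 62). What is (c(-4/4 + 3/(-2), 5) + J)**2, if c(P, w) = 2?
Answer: 1225/324 ≈ 3.7809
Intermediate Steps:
J = -1/18 (J = (0 - 7)/126 = -7*1/126 = -1/18 ≈ -0.055556)
(c(-4/4 + 3/(-2), 5) + J)**2 = (2 - 1/18)**2 = (35/18)**2 = 1225/324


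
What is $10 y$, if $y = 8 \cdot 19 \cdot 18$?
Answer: $27360$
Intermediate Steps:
$y = 2736$ ($y = 152 \cdot 18 = 2736$)
$10 y = 10 \cdot 2736 = 27360$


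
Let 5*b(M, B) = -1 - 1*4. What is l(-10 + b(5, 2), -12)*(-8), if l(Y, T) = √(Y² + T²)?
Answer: -8*√265 ≈ -130.23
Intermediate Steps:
b(M, B) = -1 (b(M, B) = (-1 - 1*4)/5 = (-1 - 4)/5 = (⅕)*(-5) = -1)
l(Y, T) = √(T² + Y²)
l(-10 + b(5, 2), -12)*(-8) = √((-12)² + (-10 - 1)²)*(-8) = √(144 + (-11)²)*(-8) = √(144 + 121)*(-8) = √265*(-8) = -8*√265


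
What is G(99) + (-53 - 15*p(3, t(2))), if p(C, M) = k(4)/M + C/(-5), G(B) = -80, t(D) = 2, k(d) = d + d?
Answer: -184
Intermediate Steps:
k(d) = 2*d
p(C, M) = 8/M - C/5 (p(C, M) = (2*4)/M + C/(-5) = 8/M + C*(-⅕) = 8/M - C/5)
G(99) + (-53 - 15*p(3, t(2))) = -80 + (-53 - 15*(8/2 - ⅕*3)) = -80 + (-53 - 15*(8*(½) - ⅗)) = -80 + (-53 - 15*(4 - ⅗)) = -80 + (-53 - 15*17/5) = -80 + (-53 - 51) = -80 - 104 = -184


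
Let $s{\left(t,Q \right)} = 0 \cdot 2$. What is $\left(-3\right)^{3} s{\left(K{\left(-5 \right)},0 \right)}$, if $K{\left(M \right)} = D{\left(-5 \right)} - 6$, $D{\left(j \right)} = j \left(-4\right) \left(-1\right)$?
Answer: $0$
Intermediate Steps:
$D{\left(j \right)} = 4 j$ ($D{\left(j \right)} = - 4 j \left(-1\right) = 4 j$)
$K{\left(M \right)} = -26$ ($K{\left(M \right)} = 4 \left(-5\right) - 6 = -20 - 6 = -26$)
$s{\left(t,Q \right)} = 0$
$\left(-3\right)^{3} s{\left(K{\left(-5 \right)},0 \right)} = \left(-3\right)^{3} \cdot 0 = \left(-27\right) 0 = 0$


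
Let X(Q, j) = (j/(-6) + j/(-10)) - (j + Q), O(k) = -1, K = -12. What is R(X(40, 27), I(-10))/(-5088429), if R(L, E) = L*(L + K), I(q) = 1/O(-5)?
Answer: -159901/127210725 ≈ -0.0012570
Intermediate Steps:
I(q) = -1 (I(q) = 1/(-1) = -1)
X(Q, j) = -Q - 19*j/15 (X(Q, j) = (j*(-⅙) + j*(-⅒)) - (Q + j) = (-j/6 - j/10) + (-Q - j) = -4*j/15 + (-Q - j) = -Q - 19*j/15)
R(L, E) = L*(-12 + L) (R(L, E) = L*(L - 12) = L*(-12 + L))
R(X(40, 27), I(-10))/(-5088429) = ((-1*40 - 19/15*27)*(-12 + (-1*40 - 19/15*27)))/(-5088429) = ((-40 - 171/5)*(-12 + (-40 - 171/5)))*(-1/5088429) = -371*(-12 - 371/5)/5*(-1/5088429) = -371/5*(-431/5)*(-1/5088429) = (159901/25)*(-1/5088429) = -159901/127210725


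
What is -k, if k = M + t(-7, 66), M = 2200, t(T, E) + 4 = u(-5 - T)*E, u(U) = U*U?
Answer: -2460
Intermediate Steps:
u(U) = U**2
t(T, E) = -4 + E*(-5 - T)**2 (t(T, E) = -4 + (-5 - T)**2*E = -4 + E*(-5 - T)**2)
k = 2460 (k = 2200 + (-4 + 66*(5 - 7)**2) = 2200 + (-4 + 66*(-2)**2) = 2200 + (-4 + 66*4) = 2200 + (-4 + 264) = 2200 + 260 = 2460)
-k = -1*2460 = -2460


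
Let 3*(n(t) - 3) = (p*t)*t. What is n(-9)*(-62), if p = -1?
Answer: 1488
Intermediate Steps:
n(t) = 3 - t**2/3 (n(t) = 3 + ((-t)*t)/3 = 3 + (-t**2)/3 = 3 - t**2/3)
n(-9)*(-62) = (3 - 1/3*(-9)**2)*(-62) = (3 - 1/3*81)*(-62) = (3 - 27)*(-62) = -24*(-62) = 1488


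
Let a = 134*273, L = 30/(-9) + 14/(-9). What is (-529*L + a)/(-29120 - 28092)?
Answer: -176257/257454 ≈ -0.68462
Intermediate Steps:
L = -44/9 (L = 30*(-1/9) + 14*(-1/9) = -10/3 - 14/9 = -44/9 ≈ -4.8889)
a = 36582
(-529*L + a)/(-29120 - 28092) = (-529*(-44/9) + 36582)/(-29120 - 28092) = (23276/9 + 36582)/(-57212) = (352514/9)*(-1/57212) = -176257/257454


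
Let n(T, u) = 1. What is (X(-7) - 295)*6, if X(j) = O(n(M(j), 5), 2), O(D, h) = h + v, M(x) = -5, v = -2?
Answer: -1770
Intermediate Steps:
O(D, h) = -2 + h (O(D, h) = h - 2 = -2 + h)
X(j) = 0 (X(j) = -2 + 2 = 0)
(X(-7) - 295)*6 = (0 - 295)*6 = -295*6 = -1770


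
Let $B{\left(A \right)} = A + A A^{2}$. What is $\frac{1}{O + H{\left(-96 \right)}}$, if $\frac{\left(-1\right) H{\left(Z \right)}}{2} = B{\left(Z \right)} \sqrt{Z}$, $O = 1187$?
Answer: $\frac{1187}{300644226006985} - \frac{7078656 i \sqrt{6}}{300644226006985} \approx 3.9482 \cdot 10^{-12} - 5.7673 \cdot 10^{-8} i$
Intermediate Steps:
$B{\left(A \right)} = A + A^{3}$
$H{\left(Z \right)} = - 2 \sqrt{Z} \left(Z + Z^{3}\right)$ ($H{\left(Z \right)} = - 2 \left(Z + Z^{3}\right) \sqrt{Z} = - 2 \sqrt{Z} \left(Z + Z^{3}\right)$)
$\frac{1}{O + H{\left(-96 \right)}} = \frac{1}{1187 + 2 \left(-96\right)^{\frac{3}{2}} \left(-1 - \left(-96\right)^{2}\right)} = \frac{1}{1187 + 2 \left(- 384 i \sqrt{6}\right) \left(-1 - 9216\right)} = \frac{1}{1187 + 2 \left(- 384 i \sqrt{6}\right) \left(-9217\right)} = \frac{1}{1187 + 7078656 i \sqrt{6}}$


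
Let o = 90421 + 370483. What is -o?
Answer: -460904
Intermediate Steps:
o = 460904
-o = -1*460904 = -460904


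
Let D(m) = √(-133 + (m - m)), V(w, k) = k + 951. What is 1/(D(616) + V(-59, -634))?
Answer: 317/100622 - I*√133/100622 ≈ 0.0031504 - 0.00011461*I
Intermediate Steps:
V(w, k) = 951 + k
D(m) = I*√133 (D(m) = √(-133 + 0) = √(-133) = I*√133)
1/(D(616) + V(-59, -634)) = 1/(I*√133 + (951 - 634)) = 1/(I*√133 + 317) = 1/(317 + I*√133)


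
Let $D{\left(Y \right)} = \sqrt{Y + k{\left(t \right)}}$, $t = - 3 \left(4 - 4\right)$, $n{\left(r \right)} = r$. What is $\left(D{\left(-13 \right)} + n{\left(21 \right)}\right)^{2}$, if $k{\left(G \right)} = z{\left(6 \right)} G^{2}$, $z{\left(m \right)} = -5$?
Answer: $\left(21 + i \sqrt{13}\right)^{2} \approx 428.0 + 151.43 i$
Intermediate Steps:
$t = 0$ ($t = \left(-3\right) 0 = 0$)
$k{\left(G \right)} = - 5 G^{2}$
$D{\left(Y \right)} = \sqrt{Y}$ ($D{\left(Y \right)} = \sqrt{Y - 5 \cdot 0^{2}} = \sqrt{Y - 0} = \sqrt{Y + 0} = \sqrt{Y}$)
$\left(D{\left(-13 \right)} + n{\left(21 \right)}\right)^{2} = \left(\sqrt{-13} + 21\right)^{2} = \left(i \sqrt{13} + 21\right)^{2} = \left(21 + i \sqrt{13}\right)^{2}$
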